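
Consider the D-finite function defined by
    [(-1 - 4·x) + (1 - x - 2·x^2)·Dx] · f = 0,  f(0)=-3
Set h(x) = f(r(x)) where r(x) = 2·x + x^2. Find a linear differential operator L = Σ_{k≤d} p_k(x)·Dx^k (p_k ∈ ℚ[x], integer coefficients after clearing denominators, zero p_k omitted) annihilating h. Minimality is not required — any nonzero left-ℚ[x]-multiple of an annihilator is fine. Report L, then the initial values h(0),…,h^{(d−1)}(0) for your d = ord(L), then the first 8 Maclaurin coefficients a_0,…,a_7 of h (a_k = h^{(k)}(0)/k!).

f: a_k = -3, -3, -9, -15, -33, -63, -129, -255, …
h₀=f(r): pull back L_f along r ⇒ L₀.
L = (2 + 16·x + 8·x^2) + (-1 + 3·x + 6·x^2 + 2·x^3)·Dx  (order 1).
h: a_k = -3, -6, -39, -156, -717, -3162, -14103, -62712, …
ICs: h(0) = -3.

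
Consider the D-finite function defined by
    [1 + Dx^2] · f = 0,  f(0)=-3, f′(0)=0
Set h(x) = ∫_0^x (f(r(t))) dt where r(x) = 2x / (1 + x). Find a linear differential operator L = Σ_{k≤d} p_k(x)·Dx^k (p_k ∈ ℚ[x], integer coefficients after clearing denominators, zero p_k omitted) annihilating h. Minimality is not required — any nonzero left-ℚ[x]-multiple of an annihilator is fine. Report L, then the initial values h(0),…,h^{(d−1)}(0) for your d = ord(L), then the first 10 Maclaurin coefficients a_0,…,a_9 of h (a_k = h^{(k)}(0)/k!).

L = 4·Dx + (2 + 6·x + 6·x^2 + 2·x^3)·Dx^2 + (1 + 4·x + 6·x^2 + 4·x^3 + x^4)·Dx^3  (order 3).
h: a_k = 0, -3, 0, 2, -3, 16/5, -8/3, 22/15, 3/10, -2354/945, …
ICs: h(0) = 0, h′(0) = -3, h′′(0) = 0.

f: a_k = -3, 0, 3/2, 0, -1/8, 0, 1/240, 0, -1/13440, 0, …
f∘r: x↦r, Dx↦Dx/r' in L_f ⇒ L₀.
h=∫₀ˣh₀: take L = L₀·Dx.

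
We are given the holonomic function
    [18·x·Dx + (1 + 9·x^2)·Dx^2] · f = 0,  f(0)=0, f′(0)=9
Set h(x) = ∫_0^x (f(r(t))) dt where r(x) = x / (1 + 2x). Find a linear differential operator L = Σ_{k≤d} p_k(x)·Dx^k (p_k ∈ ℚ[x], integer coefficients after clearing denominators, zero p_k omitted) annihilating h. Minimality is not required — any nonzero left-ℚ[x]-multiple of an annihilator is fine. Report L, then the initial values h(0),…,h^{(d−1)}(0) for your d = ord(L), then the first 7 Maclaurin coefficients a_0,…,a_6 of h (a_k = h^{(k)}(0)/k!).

L = (4 + 26·x)·Dx^2 + (1 + 4·x + 13·x^2)·Dx^3  (order 3).
h: a_k = 0, 0, 9/2, -6, 9/4, 18, -597/10, …
ICs: h(0) = 0, h′(0) = 0, h′′(0) = 9.

f: a_k = 0, 9, 0, -27, 0, 729/5, 0, …
f∘r: x↦r, Dx↦Dx/r' in L_f ⇒ L₀.
Integrate: L := L₀·Dx.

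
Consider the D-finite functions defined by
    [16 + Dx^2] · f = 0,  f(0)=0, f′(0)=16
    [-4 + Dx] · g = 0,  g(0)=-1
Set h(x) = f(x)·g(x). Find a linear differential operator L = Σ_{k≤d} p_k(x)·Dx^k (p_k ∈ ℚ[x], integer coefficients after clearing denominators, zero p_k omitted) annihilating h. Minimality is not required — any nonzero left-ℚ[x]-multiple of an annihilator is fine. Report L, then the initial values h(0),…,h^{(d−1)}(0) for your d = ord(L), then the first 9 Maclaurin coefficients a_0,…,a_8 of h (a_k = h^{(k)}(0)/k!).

L = 32 - 8·Dx + Dx^2  (order 2).
h: a_k = 0, -16, -64, -256/3, 0, 2048/15, 8192/45, 32768/315, 0, …
ICs: h(0) = 0, h′(0) = -16.

f: a_k = 0, 16, 0, -128/3, 0, 512/15, 0, -4096/315, 0, …
g: a_k = -1, -4, -8, -32/3, -32/3, -128/15, -256/45, -1024/315, -512/315, …
Sym-product of L_f,L_g gives L₀ (≤ ord 2).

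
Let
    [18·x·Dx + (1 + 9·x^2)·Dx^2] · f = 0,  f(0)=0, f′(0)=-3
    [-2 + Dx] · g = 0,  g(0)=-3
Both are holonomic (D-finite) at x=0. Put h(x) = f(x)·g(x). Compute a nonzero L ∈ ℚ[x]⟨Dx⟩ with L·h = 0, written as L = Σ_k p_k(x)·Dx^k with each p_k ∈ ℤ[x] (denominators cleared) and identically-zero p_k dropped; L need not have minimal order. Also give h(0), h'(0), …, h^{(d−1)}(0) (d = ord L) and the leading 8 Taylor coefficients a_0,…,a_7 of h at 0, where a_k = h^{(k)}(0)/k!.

f: a_k = 0, -3, 0, 9, 0, -243/5, 0, 2187/7, …
g: a_k = -3, -6, -6, -4, -2, -4/5, -4/15, -8/105, …
f·g: L₀ = L_f ⊗_s L_g, ord ≤ 2·1.
L = (4 - 36·x + 36·x^2) + (-4 + 18·x - 36·x^2)·Dx + (1 + 9·x^2)·Dx^2  (order 2).
h: a_k = 0, 9, 18, -9, -42, 489/5, 258, -23201/35, …
ICs: h(0) = 0, h′(0) = 9.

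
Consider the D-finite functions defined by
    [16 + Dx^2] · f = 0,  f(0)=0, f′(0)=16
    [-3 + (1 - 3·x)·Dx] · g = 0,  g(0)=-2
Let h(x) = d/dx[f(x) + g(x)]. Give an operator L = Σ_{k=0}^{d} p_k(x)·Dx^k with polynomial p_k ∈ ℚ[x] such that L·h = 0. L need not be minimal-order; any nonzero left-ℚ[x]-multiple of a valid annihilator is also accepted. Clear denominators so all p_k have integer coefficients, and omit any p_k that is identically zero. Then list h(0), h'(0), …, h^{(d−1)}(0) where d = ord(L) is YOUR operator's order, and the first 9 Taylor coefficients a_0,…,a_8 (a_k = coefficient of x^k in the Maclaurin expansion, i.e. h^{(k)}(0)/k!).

L = (5952 - 4608·x + 6912·x^2) + (-560 + 2448·x - 3456·x^2 + 3456·x^3)·Dx + (372 - 288·x + 432·x^2)·Dx^2 + (-35 + 153·x - 216·x^2 + 216·x^3)·Dx^3  (order 3).
h: a_k = 10, -36, -290, -648, -6778/3, -8748, -1381906/45, -104976, -111594418/315, …
ICs: h(0) = 10, h′(0) = -36, h′′(0) = -580.

f: a_k = 0, 16, 0, -128/3, 0, 512/15, 0, -4096/315, 0, …
g: a_k = -2, -6, -18, -54, -162, -486, -1458, -4374, -13122, …
Sum ⇒ L₀ = lclm(L_f,L_g) in ℚ(x)⟨Dx⟩.
h=h₀': d/dx-closure on L₀ ⇒ L.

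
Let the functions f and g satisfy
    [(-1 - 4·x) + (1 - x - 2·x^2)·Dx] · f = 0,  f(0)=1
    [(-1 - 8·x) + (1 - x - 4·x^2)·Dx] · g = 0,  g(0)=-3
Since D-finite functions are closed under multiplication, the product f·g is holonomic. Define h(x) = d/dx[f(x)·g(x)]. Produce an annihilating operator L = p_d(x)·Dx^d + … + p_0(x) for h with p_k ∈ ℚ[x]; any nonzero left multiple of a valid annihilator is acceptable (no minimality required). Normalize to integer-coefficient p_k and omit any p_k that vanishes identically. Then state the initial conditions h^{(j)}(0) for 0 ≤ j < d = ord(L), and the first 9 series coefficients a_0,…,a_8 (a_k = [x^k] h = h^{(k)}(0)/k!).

f: a_k = 1, 1, 3, 5, 11, 21, 43, 85, 171, …
g: a_k = -3, -3, -15, -27, -87, -195, -543, -1323, -3495, …
L₀ := L_f ⊗_s L_g (sym. prod.), ord ≤ 1.
Differentiate: ansatz ord ≤ ord L₀ ⇒ L.
L = (9 + 12·x - 9·x^2 - 272·x^3 - 144·x^4 + 720·x^5 + 640·x^6) + (-1 - 3·x + 24·x^2 + 17·x^3 - 115·x^4 - 66·x^5 + 168·x^6 + 128·x^7)·Dx  (order 1).
h: a_k = -6, -54, -198, -828, -2670, -8946, -27174, -82872, -242190, …
ICs: h(0) = -6.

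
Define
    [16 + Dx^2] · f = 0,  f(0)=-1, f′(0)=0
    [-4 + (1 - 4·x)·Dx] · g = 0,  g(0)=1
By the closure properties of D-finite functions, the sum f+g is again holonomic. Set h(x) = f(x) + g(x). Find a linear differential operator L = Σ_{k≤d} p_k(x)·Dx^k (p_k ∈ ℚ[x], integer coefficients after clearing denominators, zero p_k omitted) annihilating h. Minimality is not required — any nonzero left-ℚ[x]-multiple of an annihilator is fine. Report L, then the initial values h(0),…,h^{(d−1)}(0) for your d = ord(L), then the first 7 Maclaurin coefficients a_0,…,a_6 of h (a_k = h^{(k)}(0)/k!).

f: a_k = -1, 0, 8, 0, -32/3, 0, 256/45, …
g: a_k = 1, 4, 16, 64, 256, 1024, 4096, …
L₀ := lclm(L_f,L_g); ord L₀ ≤ 2+1.
L = (-448 + 512·x - 1024·x^2) + (48 - 320·x + 768·x^2 - 1024·x^3)·Dx + (-28 + 32·x - 64·x^2)·Dx^2 + (3 - 20·x + 48·x^2 - 64·x^3)·Dx^3  (order 3).
h: a_k = 0, 4, 24, 64, 736/3, 1024, 184576/45, …
ICs: h(0) = 0, h′(0) = 4, h′′(0) = 48.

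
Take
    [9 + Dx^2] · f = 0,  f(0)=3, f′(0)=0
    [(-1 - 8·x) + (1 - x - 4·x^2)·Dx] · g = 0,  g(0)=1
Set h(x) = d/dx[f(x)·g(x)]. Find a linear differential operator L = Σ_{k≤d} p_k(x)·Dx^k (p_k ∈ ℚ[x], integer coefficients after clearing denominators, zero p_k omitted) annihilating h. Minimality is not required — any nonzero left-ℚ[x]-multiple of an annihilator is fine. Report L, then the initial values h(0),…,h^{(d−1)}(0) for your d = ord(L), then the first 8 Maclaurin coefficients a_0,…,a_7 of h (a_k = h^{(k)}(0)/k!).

L = (-33 - 162·x - 567·x^2 + 648·x^3 + 1296·x^4) + (6 + 66·x + 216·x^2 + 576·x^3)·Dx + (1 - 10·x - 31·x^2 + 72·x^3 + 144·x^4)·Dx^2  (order 2).
h: a_k = 3, 3, 81/2, 237/2, 3345/8, 47781/40, 298809/80, 5960307/560, …
ICs: h(0) = 3, h′(0) = 3.

f: a_k = 3, 0, -27/2, 0, 81/8, 0, -243/80, 0, …
g: a_k = 1, 1, 5, 9, 29, 65, 181, 441, …
f·g: L₀ = L_f ⊗_s L_g, ord ≤ 2·1.
Derive L from L₀ (diff closure).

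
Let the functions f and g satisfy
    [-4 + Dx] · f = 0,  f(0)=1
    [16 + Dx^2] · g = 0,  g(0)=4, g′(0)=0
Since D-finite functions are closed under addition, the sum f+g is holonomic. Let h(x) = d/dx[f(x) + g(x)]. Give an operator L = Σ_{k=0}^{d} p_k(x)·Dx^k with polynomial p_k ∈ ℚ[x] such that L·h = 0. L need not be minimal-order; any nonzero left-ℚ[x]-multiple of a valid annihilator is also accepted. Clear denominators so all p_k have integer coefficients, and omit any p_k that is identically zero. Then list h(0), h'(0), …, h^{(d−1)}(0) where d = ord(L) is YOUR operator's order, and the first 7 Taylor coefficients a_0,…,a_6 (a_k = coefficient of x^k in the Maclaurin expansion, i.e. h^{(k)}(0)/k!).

L = 64 - 16·Dx + 4·Dx^2 - Dx^3  (order 3).
h: a_k = 4, -48, 32, 640/3, 128/3, -512/5, 1024/45, …
ICs: h(0) = 4, h′(0) = -48, h′′(0) = 64.

f: a_k = 1, 4, 8, 32/3, 32/3, 128/15, 256/45, …
g: a_k = 4, 0, -32, 0, 128/3, 0, -1024/45, …
Weyl lclm of L_f,L_g ⇒ L₀ (ord ≤ 3).
Differentiate: ansatz ord ≤ ord L₀ ⇒ L.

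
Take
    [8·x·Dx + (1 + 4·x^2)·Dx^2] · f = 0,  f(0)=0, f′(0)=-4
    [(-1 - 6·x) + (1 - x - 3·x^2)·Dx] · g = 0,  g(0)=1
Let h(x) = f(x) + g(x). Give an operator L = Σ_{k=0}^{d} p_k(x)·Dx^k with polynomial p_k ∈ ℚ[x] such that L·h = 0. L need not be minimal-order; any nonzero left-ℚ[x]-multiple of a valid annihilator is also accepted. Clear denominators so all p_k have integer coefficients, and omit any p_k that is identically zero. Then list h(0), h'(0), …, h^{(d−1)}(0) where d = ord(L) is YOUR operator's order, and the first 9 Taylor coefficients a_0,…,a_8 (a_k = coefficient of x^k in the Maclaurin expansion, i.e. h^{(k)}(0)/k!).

f: a_k = 0, -4, 0, 16/3, 0, -64/5, 0, 256/7, 0, …
g: a_k = 1, 1, 4, 7, 19, 40, 97, 217, 508, …
h₀=f+g: left-lcm gives L₀, ord ≤ 3.
L = (32 - 128·x - 1488·x^2 - 2880·x^3 - 8424·x^4 - 2592·x^6)·Dx + (-25 - 160·x - 214·x^2 - 1188·x^3 - 2628·x^4 - 6264·x^5 - 432·x^6 - 2592·x^7)·Dx^2 + (4 + 9·x + 54·x^2 - 66·x^3 - x^4 - 444·x^5 - 720·x^6 - 144·x^7 - 432·x^8)·Dx^3  (order 3).
h: a_k = 1, -3, 4, 37/3, 19, 136/5, 97, 1775/7, 508, …
ICs: h(0) = 1, h′(0) = -3, h′′(0) = 8.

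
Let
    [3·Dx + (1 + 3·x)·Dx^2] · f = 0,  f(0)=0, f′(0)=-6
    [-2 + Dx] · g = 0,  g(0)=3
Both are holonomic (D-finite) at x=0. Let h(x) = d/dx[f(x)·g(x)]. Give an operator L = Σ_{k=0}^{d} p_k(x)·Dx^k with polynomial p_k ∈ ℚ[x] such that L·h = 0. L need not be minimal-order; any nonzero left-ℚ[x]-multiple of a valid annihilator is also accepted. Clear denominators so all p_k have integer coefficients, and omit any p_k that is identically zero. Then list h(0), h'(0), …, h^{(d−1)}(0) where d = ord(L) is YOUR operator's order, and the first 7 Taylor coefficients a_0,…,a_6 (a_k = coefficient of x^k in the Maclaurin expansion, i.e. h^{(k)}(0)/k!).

L = (20 - 24·x + 72·x^2) + (-8 + 6·x - 72·x^2)·Dx + (-1 + 3·x + 18·x^2)·Dx^2  (order 2).
h: a_k = -18, -18, -108, 174, -663, 1980, -30386/5, …
ICs: h(0) = -18, h′(0) = -18.

f: a_k = 0, -6, 9, -18, 81/2, -486/5, 243, …
g: a_k = 3, 6, 6, 4, 2, 4/5, 4/15, …
L₀ := L_f ⊗_s L_g (sym. prod.), ord ≤ 2.
Differentiate: ansatz ord ≤ ord L₀ ⇒ L.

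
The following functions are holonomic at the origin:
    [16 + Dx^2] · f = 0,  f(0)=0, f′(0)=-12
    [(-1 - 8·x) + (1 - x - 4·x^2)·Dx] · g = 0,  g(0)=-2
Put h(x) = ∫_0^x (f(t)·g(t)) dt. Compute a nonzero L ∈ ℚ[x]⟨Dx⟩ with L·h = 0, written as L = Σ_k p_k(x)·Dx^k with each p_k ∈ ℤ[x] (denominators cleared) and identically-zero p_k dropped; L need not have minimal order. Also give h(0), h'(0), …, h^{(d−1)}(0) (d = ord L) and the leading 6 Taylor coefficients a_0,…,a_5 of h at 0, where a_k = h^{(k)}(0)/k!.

L = (-8 + 16·x + 64·x^2)·Dx + (2 + 16·x)·Dx^2 + (-1 + x + 4·x^2)·Dx^3  (order 3).
h: a_k = 0, 0, 12, 8, 14, 152/5, …
ICs: h(0) = 0, h′(0) = 0, h′′(0) = 24.

f: a_k = 0, -12, 0, 32, 0, -128/5, …
g: a_k = -2, -2, -10, -18, -58, -130, …
f·g: L₀ = L_f ⊗_s L_g, ord ≤ 2·1.
h=∫₀ˣh₀: take L = L₀·Dx.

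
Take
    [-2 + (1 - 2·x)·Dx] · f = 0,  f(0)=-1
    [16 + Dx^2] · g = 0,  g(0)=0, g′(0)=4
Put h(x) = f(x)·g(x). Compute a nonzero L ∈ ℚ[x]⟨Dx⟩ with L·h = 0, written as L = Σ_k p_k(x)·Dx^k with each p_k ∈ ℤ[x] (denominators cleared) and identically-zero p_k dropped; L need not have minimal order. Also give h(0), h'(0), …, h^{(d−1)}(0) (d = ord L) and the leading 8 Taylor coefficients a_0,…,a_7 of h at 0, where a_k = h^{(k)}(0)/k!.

f: a_k = -1, -2, -4, -8, -16, -32, -64, -128, …
g: a_k = 0, 4, 0, -32/3, 0, 128/15, 0, -1024/315, …
Sym-product of L_f,L_g gives L₀ (≤ ord 2).
L = (-16 + 32·x) + 4·Dx + (-1 + 2·x)·Dx^2  (order 2).
h: a_k = 0, -4, -8, -16/3, -32/3, -448/15, -896/15, -36608/315, …
ICs: h(0) = 0, h′(0) = -4.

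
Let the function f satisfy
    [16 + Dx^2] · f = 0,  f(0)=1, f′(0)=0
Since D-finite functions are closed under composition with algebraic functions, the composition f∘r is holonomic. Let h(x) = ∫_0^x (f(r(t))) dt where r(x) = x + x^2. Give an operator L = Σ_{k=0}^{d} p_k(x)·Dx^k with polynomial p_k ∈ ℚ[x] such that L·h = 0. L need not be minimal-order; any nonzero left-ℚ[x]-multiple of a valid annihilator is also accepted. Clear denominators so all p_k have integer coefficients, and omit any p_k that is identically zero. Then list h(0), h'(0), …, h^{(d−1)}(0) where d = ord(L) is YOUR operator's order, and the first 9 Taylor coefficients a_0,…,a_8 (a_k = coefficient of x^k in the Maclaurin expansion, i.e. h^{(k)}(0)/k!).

f: a_k = 1, 0, -8, 0, 32/3, 0, -256/45, 0, 512/315, …
Substitute x→r, Dx→(1/r')Dx; clear ⇒ L₀.
h=∫h₀ ⇒ L = L₀·Dx.
L = (16 + 96·x + 192·x^2 + 128·x^3)·Dx - 2·Dx^2 + (1 + 2·x)·Dx^3  (order 3).
h: a_k = 0, 1, 0, -8/3, -4, 8/15, 64/9, 2624/315, 16/15, …
ICs: h(0) = 0, h′(0) = 1, h′′(0) = 0.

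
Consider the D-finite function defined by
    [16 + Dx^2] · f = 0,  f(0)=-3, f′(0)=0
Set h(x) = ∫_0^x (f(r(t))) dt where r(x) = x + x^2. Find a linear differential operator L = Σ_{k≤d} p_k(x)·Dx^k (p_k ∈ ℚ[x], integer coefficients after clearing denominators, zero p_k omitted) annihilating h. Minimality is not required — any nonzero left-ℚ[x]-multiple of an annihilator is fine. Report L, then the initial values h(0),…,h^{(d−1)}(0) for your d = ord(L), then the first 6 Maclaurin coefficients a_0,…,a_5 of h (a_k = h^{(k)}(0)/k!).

f: a_k = -3, 0, 24, 0, -32, 0, …
Change of var in L_f (x↦r) gives L₀.
Integrate: L := L₀·Dx.
L = (16 + 96·x + 192·x^2 + 128·x^3)·Dx - 2·Dx^2 + (1 + 2·x)·Dx^3  (order 3).
h: a_k = 0, -3, 0, 8, 12, -8/5, …
ICs: h(0) = 0, h′(0) = -3, h′′(0) = 0.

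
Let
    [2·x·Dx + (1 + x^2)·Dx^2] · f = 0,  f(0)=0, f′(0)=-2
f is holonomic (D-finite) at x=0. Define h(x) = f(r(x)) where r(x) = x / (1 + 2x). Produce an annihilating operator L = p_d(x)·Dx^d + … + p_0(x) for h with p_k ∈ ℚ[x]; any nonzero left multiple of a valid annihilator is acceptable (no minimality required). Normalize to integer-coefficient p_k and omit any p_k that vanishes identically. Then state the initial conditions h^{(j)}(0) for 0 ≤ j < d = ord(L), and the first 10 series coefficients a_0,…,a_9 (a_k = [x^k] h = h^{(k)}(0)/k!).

f: a_k = 0, -2, 0, 2/3, 0, -2/5, 0, 2/7, 0, -2/9, …
Substitute x→r, Dx→(1/r')Dx; clear ⇒ L₀.
L = (4 + 10·x)·Dx + (1 + 4·x + 5·x^2)·Dx^2  (order 2).
h: a_k = 0, -2, 4, -22/3, 12, -82/5, 44/3, 58/7, -84, 2398/9, …
ICs: h(0) = 0, h′(0) = -2.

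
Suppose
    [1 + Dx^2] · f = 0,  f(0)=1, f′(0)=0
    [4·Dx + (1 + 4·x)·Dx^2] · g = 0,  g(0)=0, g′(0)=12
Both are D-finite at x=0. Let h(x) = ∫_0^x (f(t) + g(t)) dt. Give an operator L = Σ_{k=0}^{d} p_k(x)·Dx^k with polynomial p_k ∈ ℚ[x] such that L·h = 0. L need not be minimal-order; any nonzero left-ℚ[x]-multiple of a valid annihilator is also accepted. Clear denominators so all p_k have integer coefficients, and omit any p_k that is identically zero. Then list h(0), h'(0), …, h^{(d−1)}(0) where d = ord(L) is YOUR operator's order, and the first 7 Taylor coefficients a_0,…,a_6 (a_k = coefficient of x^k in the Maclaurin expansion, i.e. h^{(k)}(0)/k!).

f: a_k = 1, 0, -1/2, 0, 1/24, 0, -1/720, …
g: a_k = 0, 12, -24, 64, -192, 3072/5, -2048, …
h₀=f+g: left-lcm gives L₀, ord ≤ 4.
∫: right-multiply L₀ by Dx.
L = (388 + 32·x + 64·x^2)·Dx^2 + (33 + 140·x + 48·x^2 + 64·x^3)·Dx^3 + (388 + 32·x + 64·x^2)·Dx^4 + (33 + 140·x + 48·x^2 + 64·x^3)·Dx^5  (order 5).
h: a_k = 0, 1, 6, -49/6, 16, -4607/120, 512/5, …
ICs: h(0) = 0, h′(0) = 1, h′′(0) = 12, h′′′(0) = -49, h′′′′(0) = 384.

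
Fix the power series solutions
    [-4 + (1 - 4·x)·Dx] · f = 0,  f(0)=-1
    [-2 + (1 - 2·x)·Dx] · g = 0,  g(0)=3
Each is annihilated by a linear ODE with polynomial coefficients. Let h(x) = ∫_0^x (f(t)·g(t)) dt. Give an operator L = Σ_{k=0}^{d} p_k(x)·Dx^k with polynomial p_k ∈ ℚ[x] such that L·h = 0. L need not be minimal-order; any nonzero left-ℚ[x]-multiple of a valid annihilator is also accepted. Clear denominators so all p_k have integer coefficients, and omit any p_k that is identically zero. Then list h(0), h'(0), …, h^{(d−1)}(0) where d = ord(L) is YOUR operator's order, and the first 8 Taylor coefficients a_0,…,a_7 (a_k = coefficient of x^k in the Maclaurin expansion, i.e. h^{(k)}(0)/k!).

L = (-6 + 16·x)·Dx + (1 - 6·x + 8·x^2)·Dx^2  (order 2).
h: a_k = 0, -3, -9, -28, -90, -1488/5, -1008, -24384/7, …
ICs: h(0) = 0, h′(0) = -3.

f: a_k = -1, -4, -16, -64, -256, -1024, -4096, -16384, …
g: a_k = 3, 6, 12, 24, 48, 96, 192, 384, …
f·g: L₀ = L_f ⊗_s L_g, ord ≤ 1·1.
∫: right-multiply L₀ by Dx.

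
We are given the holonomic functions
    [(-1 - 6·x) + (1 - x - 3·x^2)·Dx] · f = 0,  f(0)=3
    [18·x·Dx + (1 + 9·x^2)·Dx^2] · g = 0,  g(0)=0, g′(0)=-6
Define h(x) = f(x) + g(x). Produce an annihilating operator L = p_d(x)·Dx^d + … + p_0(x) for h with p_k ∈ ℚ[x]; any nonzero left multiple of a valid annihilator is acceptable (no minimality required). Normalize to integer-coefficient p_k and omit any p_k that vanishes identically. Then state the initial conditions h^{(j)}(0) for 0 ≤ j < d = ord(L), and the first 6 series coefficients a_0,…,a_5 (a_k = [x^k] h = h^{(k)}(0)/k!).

f: a_k = 3, 3, 12, 21, 57, 120, …
g: a_k = 0, -6, 0, 18, 0, -486/5, …
h₀=f+g: left-lcm gives L₀, ord ≤ 3.
L = (-72 + 288·x + 4428·x^2 + 9720·x^3 + 33534·x^4 + 13122·x^6)·Dx + (30 + 180·x + 144·x^2 + 1728·x^3 + 9153·x^4 + 23814·x^5 + 2187·x^6 + 13122·x^7)·Dx^2 + (-4 - 14·x - 114·x^2 + 36·x^3 - 459·x^4 + 1539·x^5 + 2430·x^6 + 729·x^7 + 2187·x^8)·Dx^3  (order 3).
h: a_k = 3, -3, 12, 39, 57, 114/5, …
ICs: h(0) = 3, h′(0) = -3, h′′(0) = 24.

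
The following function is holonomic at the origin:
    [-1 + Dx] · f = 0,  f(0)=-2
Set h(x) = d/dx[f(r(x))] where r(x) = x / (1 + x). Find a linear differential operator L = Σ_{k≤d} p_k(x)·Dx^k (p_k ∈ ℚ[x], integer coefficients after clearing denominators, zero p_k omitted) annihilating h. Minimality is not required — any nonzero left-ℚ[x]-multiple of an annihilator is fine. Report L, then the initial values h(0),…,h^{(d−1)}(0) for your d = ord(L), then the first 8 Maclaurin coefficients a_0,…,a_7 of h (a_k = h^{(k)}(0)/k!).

L = (-1 - 2·x) + (-1 - 2·x - x^2)·Dx  (order 1).
h: a_k = -2, 2, -1, -1/3, 19/12, -151/60, 1091/360, -7841/2520, …
ICs: h(0) = -2.

f: a_k = -2, -2, -1, -1/3, -1/12, -1/60, -1/360, -1/2520, …
h₀=f(r): pull back L_f along r ⇒ L₀.
Differentiate: ansatz ord ≤ ord L₀ ⇒ L.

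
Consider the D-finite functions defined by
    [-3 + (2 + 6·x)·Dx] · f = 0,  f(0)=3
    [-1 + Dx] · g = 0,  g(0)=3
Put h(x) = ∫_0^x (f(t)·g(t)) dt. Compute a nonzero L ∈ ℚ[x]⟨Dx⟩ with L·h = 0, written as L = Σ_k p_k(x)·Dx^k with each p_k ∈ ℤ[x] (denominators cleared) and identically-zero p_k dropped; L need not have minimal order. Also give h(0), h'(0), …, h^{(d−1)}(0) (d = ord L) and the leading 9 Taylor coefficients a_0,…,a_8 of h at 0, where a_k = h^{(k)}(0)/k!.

f: a_k = 3, 9/2, -27/8, 81/16, -1215/128, 5103/256, -45927/1024, 216513/2048, -8444007/32768, …
g: a_k = 3, 3, 3/2, 1/2, 1/8, 1/40, 1/240, 1/1680, 1/13440, …
h₀=f·g: eliminate ⇒ L₀, order ≤ 1·1.
h=∫₀ˣh₀: take L = L₀·Dx.
L = (-5 - 6·x)·Dx + (2 + 6·x)·Dx^2  (order 2).
h: a_k = 0, 9, 45/4, 21/8, 213/64, -2013/640, 16157/2560, -12691/1024, 14933039/573440, …
ICs: h(0) = 0, h′(0) = 9.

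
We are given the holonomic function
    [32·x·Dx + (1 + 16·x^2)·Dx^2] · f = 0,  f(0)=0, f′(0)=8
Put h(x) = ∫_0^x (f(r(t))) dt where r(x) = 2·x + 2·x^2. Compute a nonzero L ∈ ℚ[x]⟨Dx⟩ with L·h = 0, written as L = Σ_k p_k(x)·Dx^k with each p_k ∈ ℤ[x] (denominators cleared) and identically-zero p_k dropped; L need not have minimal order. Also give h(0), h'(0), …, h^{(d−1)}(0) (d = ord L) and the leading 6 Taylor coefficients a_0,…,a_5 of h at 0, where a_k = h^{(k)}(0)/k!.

f: a_k = 0, 8, 0, -128/3, 0, 2048/5, …
Substitute x→r, Dx→(1/r')Dx; clear ⇒ L₀.
h=∫h₀ ⇒ L = L₀·Dx.
L = (-2 + 128·x + 512·x^2 + 768·x^3 + 384·x^4)·Dx^2 + (1 + 2·x + 64·x^2 + 256·x^3 + 320·x^4 + 128·x^5)·Dx^3  (order 3).
h: a_k = 0, 0, 8, 16/3, -256/3, -1024/5, …
ICs: h(0) = 0, h′(0) = 0, h′′(0) = 16.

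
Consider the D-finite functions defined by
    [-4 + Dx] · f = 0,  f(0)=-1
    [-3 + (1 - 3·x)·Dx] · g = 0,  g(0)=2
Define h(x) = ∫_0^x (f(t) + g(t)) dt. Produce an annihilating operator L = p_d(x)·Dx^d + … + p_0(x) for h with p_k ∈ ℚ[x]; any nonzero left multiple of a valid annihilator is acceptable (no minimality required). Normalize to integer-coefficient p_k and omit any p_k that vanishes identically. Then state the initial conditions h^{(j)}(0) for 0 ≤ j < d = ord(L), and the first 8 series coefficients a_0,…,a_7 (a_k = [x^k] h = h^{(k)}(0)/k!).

f: a_k = -1, -4, -8, -32/3, -32/3, -128/15, -256/45, -1024/315, …
g: a_k = 2, 6, 18, 54, 162, 486, 1458, 4374, …
f+g: L₀ = lclm(L_f,L_g), ord ≤ 1+1.
h=∫h₀ ⇒ L = L₀·Dx.
L = (24 + 144·x)·Dx + (-2 - 96·x + 144·x^2)·Dx^2 + (-1 + 15·x - 36·x^2)·Dx^3  (order 3).
h: a_k = 0, 1, 1, 10/3, 65/6, 454/15, 3581/45, 65354/315, …
ICs: h(0) = 0, h′(0) = 1, h′′(0) = 2.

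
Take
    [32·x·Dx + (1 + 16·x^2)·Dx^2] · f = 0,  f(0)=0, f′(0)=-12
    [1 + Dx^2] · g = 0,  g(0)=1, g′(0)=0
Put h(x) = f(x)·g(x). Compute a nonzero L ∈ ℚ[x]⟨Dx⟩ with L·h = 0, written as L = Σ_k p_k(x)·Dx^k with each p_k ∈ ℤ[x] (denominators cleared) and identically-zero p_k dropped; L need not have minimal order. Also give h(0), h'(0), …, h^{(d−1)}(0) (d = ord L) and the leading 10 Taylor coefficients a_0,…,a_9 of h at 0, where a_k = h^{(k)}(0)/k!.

f: a_k = 0, -12, 0, 64, 0, -3072/5, 0, 49152/7, 0, -262144/3, …
g: a_k = 1, 0, -1/2, 0, 1/24, 0, -1/720, 0, 1/40320, 0, …
Sym-product of L_f,L_g gives L₀ (≤ ord 4).
L = (1105 + 51776·x^2 + 22016·x^4 + 16384·x^6 + 65536·x^8) + (2112·x + 35840·x^3 + 49152·x^5 + 262144·x^7)·Dx + (1122 + 52352·x^2 + 27648·x^4 + 32768·x^6 + 131072·x^8)·Dx^2 + (2112·x + 35840·x^3 + 49152·x^5 + 262144·x^7)·Dx^3 + (17 + 576·x^2 + 5632·x^4 + 16384·x^6 + 65536·x^8)·Dx^4  (order 4).
h: a_k = 0, -12, 0, 70, 0, -6469/10, 0, 3079271/420, 0, -916452227/10080, …
ICs: h(0) = 0, h′(0) = -12, h′′(0) = 0, h′′′(0) = 420.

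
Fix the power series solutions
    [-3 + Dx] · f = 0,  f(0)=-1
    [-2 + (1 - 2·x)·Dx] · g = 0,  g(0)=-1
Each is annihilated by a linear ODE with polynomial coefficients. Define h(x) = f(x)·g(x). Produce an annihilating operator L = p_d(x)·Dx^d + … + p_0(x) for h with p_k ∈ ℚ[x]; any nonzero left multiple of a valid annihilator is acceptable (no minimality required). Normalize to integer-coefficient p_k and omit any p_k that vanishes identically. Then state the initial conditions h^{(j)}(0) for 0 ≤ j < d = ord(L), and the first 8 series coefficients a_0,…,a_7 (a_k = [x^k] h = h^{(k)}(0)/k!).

L = (5 - 6·x) + (-1 + 2·x)·Dx  (order 1).
h: a_k = 1, 5, 29/2, 67/2, 563/8, 5711/40, 4585/16, 321193/560, …
ICs: h(0) = 1.

f: a_k = -1, -3, -9/2, -9/2, -27/8, -81/40, -81/80, -243/560, …
g: a_k = -1, -2, -4, -8, -16, -32, -64, -128, …
L₀ := L_f ⊗_s L_g (sym. prod.), ord ≤ 1.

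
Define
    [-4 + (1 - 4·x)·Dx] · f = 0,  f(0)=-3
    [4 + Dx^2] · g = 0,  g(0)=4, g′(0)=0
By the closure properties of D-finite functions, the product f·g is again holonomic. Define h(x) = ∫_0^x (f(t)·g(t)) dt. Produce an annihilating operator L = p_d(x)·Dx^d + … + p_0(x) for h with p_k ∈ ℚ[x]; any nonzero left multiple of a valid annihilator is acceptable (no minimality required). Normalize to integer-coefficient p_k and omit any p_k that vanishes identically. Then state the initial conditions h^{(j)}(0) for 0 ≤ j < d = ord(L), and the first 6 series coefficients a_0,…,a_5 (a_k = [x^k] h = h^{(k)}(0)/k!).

f: a_k = -3, -12, -48, -192, -768, -3072, …
g: a_k = 4, 0, -8, 0, 8/3, 0, …
L₀ := L_f ⊗_s L_g (sym. prod.), ord ≤ 2.
∫: right-multiply L₀ by Dx.
L = (-4 + 16·x)·Dx + 8·Dx^2 + (-1 + 4·x)·Dx^3  (order 3).
h: a_k = 0, -12, -24, -56, -168, -2696/5, …
ICs: h(0) = 0, h′(0) = -12, h′′(0) = -48.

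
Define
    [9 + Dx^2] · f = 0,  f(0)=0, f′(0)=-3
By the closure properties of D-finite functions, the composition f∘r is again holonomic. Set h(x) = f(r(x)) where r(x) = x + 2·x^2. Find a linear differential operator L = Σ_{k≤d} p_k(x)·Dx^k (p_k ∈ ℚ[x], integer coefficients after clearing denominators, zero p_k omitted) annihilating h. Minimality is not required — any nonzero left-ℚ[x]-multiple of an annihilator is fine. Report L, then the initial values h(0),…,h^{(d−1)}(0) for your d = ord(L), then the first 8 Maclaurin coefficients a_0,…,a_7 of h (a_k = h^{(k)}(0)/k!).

L = (9 + 108·x + 432·x^2 + 576·x^3) - 4·Dx + (1 + 4·x)·Dx^2  (order 2).
h: a_k = 0, -3, -6, 9/2, 27, 2079/40, 63/4, -45117/560, …
ICs: h(0) = 0, h′(0) = -3.

f: a_k = 0, -3, 0, 9/2, 0, -81/40, 0, 243/560, …
Substitute x→r, Dx→(1/r')Dx; clear ⇒ L₀.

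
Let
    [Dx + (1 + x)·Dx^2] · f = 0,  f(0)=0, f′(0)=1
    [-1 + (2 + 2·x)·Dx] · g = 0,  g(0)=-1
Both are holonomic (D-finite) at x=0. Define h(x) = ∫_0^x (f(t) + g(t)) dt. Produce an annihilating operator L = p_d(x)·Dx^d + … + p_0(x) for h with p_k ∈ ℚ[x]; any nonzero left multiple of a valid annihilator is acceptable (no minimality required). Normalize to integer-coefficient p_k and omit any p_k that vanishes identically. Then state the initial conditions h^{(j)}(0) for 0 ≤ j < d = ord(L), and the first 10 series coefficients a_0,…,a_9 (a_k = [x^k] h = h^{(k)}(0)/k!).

L = Dx^2 + (5 + 5·x)·Dx^3 + (2 + 4·x + 2·x^2)·Dx^4  (order 4).
h: a_k = 0, -1, 1/4, -1/8, 13/192, -27/640, 221/7680, -449/21504, 1817/114688, -3667/294912, …
ICs: h(0) = 0, h′(0) = -1, h′′(0) = 1/2, h′′′(0) = -3/4.

f: a_k = 0, 1, -1/2, 1/3, -1/4, 1/5, -1/6, 1/7, -1/8, 1/9, …
g: a_k = -1, -1/2, 1/8, -1/16, 5/128, -7/256, 21/1024, -33/2048, 429/32768, -715/65536, …
h₀=f+g: left-lcm gives L₀, ord ≤ 3.
h=∫₀ˣh₀: take L = L₀·Dx.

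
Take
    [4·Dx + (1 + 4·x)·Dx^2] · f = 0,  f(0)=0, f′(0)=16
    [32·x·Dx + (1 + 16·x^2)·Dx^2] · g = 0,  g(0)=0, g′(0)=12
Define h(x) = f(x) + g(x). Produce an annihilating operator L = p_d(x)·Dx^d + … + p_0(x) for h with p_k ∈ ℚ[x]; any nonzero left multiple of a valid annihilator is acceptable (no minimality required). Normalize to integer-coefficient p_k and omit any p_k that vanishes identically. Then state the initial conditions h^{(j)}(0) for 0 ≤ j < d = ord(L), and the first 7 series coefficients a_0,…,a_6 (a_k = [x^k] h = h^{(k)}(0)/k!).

f: a_k = 0, 16, -32, 256/3, -256, 4096/5, -8192/3, …
g: a_k = 0, 12, 0, -64, 0, 3072/5, 0, …
Weyl lclm of L_f,L_g ⇒ L₀ (ord ≤ 4).
L = (-32 - 384·x + 1536·x^2 + 2048·x^3)·Dx + (-16 - 64·x + 3072·x^3 + 4096·x^4)·Dx^2 + (-1 + 4·x + 32·x^2 + 128·x^3 + 768·x^4 + 1024·x^5)·Dx^3  (order 3).
h: a_k = 0, 28, -32, 64/3, -256, 7168/5, -8192/3, …
ICs: h(0) = 0, h′(0) = 28, h′′(0) = -64.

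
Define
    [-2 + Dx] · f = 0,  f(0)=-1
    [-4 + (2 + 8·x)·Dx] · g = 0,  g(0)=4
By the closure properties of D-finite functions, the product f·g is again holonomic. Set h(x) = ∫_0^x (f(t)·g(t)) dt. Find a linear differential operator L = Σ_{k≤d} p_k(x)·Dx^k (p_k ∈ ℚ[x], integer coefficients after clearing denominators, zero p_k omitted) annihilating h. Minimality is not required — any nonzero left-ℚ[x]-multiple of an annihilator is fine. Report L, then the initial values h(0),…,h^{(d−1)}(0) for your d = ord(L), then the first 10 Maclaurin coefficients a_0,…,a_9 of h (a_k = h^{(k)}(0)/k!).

f: a_k = -1, -2, -2, -4/3, -2/3, -4/15, -4/45, -8/315, -2/315, -4/2835, …
g: a_k = 4, 8, -8, 16, -40, 112, -336, 1056, -3432, 11440, …
h₀=f·g: eliminate ⇒ L₀, order ≤ 1·1.
h=∫h₀ ⇒ L = L₀·Dx.
L = (-4 - 8·x)·Dx + (1 + 4·x)·Dx^2  (order 2).
h: a_k = 0, -4, -8, -16/3, -16/3, 32/15, -448/45, 7808/315, -22208/315, 587648/2835, …
ICs: h(0) = 0, h′(0) = -4.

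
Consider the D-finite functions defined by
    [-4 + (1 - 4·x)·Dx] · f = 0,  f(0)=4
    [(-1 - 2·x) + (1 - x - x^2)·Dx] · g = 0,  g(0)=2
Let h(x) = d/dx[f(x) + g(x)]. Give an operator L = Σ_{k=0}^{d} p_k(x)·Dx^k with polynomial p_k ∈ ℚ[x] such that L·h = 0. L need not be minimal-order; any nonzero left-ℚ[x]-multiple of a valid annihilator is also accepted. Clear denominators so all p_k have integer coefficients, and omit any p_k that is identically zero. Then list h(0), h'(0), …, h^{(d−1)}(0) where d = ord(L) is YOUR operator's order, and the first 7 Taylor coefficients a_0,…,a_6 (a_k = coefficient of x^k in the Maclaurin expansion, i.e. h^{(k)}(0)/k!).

f: a_k = 4, 16, 64, 256, 1024, 4096, 16384, …
g: a_k = 2, 2, 4, 6, 10, 16, 26, …
Weyl lclm of L_f,L_g ⇒ L₀ (ord ≤ 2).
h₀' ⇒ L via d/dx closure of L₀.
L = (120 + 192·x + 432·x^2 - 96·x^3 + 96·x^4) + (-39 - 48·x + 210·x^2 + 252·x^3 - 48·x^4 + 96·x^5)·Dx + (2 - x - 42·x^2 + 54·x^3 + 7·x^4 + 16·x^6)·Dx^2  (order 2).
h: a_k = 18, 136, 786, 4136, 20560, 98460, 459046, …
ICs: h(0) = 18, h′(0) = 136.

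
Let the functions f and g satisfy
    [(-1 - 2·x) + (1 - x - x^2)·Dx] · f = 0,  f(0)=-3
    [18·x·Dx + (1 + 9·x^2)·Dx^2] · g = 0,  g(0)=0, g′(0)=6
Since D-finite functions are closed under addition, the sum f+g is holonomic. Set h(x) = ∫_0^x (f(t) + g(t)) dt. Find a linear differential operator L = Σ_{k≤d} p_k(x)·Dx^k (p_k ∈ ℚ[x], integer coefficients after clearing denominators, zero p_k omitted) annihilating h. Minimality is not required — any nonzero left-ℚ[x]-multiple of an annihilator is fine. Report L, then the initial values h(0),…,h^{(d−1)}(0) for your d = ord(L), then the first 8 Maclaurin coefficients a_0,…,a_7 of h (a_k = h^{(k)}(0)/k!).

L = (-36 + 144·x + 1440·x^2 + 2376·x^3 + 3186·x^4 + 486·x^6)·Dx^2 + (18 + 24·x - 108·x^2 + 444·x^3 + 2313·x^4 + 2178·x^5 + 243·x^6 + 486·x^7)·Dx^3 + (-2 - 10·x - 34·x^2 - 48·x^3 - 123·x^4 + 387·x^5 + 198·x^6 + 81·x^7 + 81·x^8)·Dx^4  (order 4).
h: a_k = 0, -3, 3/2, -2, -27/4, -3, 61/5, -39/7, …
ICs: h(0) = 0, h′(0) = -3, h′′(0) = 3, h′′′(0) = -12.

f: a_k = -3, -3, -6, -9, -15, -24, -39, -63, …
g: a_k = 0, 6, 0, -18, 0, 486/5, 0, -4374/7, …
Weyl lclm of L_f,L_g ⇒ L₀ (ord ≤ 3).
Integrate: L := L₀·Dx.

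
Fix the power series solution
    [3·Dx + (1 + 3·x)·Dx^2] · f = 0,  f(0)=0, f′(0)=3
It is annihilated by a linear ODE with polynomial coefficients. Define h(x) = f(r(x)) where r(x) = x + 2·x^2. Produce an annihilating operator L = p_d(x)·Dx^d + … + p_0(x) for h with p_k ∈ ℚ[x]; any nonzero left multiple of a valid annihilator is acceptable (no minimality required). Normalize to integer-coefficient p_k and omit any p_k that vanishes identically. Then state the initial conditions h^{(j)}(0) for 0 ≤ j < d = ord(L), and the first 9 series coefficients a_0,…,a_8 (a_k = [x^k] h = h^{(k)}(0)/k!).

f: a_k = 0, 3, -9/2, 9, -81/4, 243/5, -243/2, 2187/7, -6561/8, …
Substitute x→r, Dx→(1/r')Dx; clear ⇒ L₀.
L = (-1 + 12·x + 24·x^2)·Dx + (1 + 7·x + 18·x^2 + 24·x^3)·Dx^2  (order 2).
h: a_k = 0, 3, 3/2, -9, 63/4, -27/5, -99/2, 1053/7, -1377/8, …
ICs: h(0) = 0, h′(0) = 3.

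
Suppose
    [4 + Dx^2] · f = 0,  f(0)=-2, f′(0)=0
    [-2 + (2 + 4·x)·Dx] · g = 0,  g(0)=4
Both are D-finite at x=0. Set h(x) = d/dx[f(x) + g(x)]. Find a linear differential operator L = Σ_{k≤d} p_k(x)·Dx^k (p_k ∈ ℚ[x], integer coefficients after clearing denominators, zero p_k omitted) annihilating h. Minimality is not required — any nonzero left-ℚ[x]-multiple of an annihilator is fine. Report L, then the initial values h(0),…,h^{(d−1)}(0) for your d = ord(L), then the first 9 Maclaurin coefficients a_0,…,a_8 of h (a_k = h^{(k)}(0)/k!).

f: a_k = -2, 0, 4, 0, -4/3, 0, 8/45, 0, -4/315, …
g: a_k = 4, 4, -2, 2, -5/2, 7/2, -21/4, 33/4, -429/32, …
h₀=f+g: left-lcm gives L₀, ord ≤ 3.
h=h₀': d/dx-closure on L₀ ⇒ L.
L = (-76 - 64·x - 64·x^2) + (-28 - 120·x - 192·x^2 - 128·x^3)·Dx + (-19 - 16·x - 16·x^2)·Dx^2 + (-7 - 30·x - 48·x^2 - 32·x^3)·Dx^3  (order 3).
h: a_k = 4, 4, 6, -46/3, 35/2, -913/30, 231/4, -135263/1260, 6435/32, …
ICs: h(0) = 4, h′(0) = 4, h′′(0) = 12.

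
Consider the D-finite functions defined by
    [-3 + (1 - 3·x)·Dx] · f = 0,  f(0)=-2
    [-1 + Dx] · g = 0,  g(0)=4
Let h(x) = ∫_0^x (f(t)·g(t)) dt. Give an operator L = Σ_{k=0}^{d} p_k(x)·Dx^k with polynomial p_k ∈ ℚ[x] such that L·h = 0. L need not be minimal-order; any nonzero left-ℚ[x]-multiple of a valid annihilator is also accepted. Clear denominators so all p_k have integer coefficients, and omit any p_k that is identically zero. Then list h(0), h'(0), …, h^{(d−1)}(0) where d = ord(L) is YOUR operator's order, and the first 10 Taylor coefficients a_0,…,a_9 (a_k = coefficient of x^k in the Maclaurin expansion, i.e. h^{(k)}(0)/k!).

L = (4 - 3·x)·Dx + (-1 + 3·x)·Dx^2  (order 2).
h: a_k = 0, -8, -16, -100/3, -226/3, -2713/15, -20348/45, -104647/90, -1538311/504, -369194641/45360, …
ICs: h(0) = 0, h′(0) = -8.

f: a_k = -2, -6, -18, -54, -162, -486, -1458, -4374, -13122, -39366, …
g: a_k = 4, 4, 2, 2/3, 1/6, 1/30, 1/180, 1/1260, 1/10080, 1/90720, …
L₀ := L_f ⊗_s L_g (sym. prod.), ord ≤ 1.
h=∫h₀ ⇒ L = L₀·Dx.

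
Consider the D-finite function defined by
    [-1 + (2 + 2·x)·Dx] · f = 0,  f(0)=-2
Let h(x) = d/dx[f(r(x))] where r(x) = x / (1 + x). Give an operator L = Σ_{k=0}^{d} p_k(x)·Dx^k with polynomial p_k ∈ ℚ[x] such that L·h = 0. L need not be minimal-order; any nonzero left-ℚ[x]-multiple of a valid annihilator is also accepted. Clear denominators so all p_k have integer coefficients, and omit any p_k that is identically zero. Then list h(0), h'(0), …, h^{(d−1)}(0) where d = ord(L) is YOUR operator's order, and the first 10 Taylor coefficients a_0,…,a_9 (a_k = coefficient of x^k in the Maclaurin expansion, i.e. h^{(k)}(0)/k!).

L = (-5 - 8·x) + (-2 - 6·x - 4·x^2)·Dx  (order 1).
h: a_k = -1, 5/2, -39/8, 141/16, -1995/128, 7059/256, -50435/1024, 182461/2048, -5347827/32768, 19815255/65536, …
ICs: h(0) = -1.

f: a_k = -2, -1, 1/4, -1/8, 5/64, -7/128, 21/512, -33/1024, 429/16384, -715/32768, …
Substitute x→r, Dx→(1/r')Dx; clear ⇒ L₀.
Derive L from L₀ (diff closure).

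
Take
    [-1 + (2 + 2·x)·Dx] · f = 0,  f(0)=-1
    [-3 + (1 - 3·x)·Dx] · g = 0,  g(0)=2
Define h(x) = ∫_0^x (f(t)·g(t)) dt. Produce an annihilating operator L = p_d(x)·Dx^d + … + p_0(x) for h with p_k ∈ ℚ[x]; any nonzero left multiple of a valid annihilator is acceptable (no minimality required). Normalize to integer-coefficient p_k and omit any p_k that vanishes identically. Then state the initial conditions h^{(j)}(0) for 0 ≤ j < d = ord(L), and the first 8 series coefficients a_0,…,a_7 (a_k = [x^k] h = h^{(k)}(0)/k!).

f: a_k = -1, -1/2, 1/8, -1/16, 5/128, -7/256, 21/1024, -33/2048, …
g: a_k = 2, 6, 18, 54, 162, 486, 1458, 4374, …
Product ⇒ symmetric product L₀, ord ≤ 1.
h=∫h₀ ⇒ L = L₀·Dx.
L = (7 + 3·x)·Dx + (-2 + 4·x + 6·x^2)·Dx^2  (order 2).
h: a_k = 0, -2, -7/2, -83/12, -499/32, -11971/320, -71833/768, -861975/3584, …
ICs: h(0) = 0, h′(0) = -2.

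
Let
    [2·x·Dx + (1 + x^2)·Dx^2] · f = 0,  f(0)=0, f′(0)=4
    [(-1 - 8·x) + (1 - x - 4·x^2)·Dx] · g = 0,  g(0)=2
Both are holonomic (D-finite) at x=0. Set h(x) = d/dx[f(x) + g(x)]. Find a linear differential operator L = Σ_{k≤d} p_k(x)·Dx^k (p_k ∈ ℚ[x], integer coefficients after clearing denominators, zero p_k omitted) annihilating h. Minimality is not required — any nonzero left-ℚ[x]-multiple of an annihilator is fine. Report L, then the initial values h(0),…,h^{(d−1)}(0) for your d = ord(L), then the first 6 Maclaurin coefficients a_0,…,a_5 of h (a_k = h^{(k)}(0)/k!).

f: a_k = 0, 4, 0, -4/3, 0, 4/5, …
g: a_k = 2, 2, 10, 18, 58, 130, …
h₀=f+g: left-lcm gives L₀, ord ≤ 3.
h₀' ⇒ L via d/dx closure of L₀.
L = (10 - 40·x - 478·x^2 - 864·x^3 - 2496·x^4 - 384·x^6) + (-28 - 246·x - 316·x^2 - 1182·x^3 - 752·x^4 - 2048·x^5 - 48·x^6 - 384·x^7)·Dx + (5 + 8·x + 32·x^2 - 104·x^3 - 197·x^4 - 128·x^5 - 288·x^6 - 16·x^7 - 64·x^8)·Dx^2  (order 2).
h: a_k = 6, 20, 50, 232, 654, 2172, …
ICs: h(0) = 6, h′(0) = 20.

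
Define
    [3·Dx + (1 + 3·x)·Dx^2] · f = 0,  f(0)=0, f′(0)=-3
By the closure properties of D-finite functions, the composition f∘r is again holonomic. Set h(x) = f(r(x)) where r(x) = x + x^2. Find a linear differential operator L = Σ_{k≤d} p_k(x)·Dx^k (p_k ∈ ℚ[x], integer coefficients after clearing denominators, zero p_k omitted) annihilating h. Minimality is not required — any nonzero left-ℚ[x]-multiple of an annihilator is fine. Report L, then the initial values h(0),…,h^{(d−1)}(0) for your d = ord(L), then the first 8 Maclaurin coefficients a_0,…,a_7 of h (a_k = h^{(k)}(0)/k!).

L = (1 + 6·x + 6·x^2)·Dx + (1 + 5·x + 9·x^2 + 6·x^3)·Dx^2  (order 2).
h: a_k = 0, -3, 3/2, 0, -9/4, 27/5, -9, 81/7, …
ICs: h(0) = 0, h′(0) = -3.

f: a_k = 0, -3, 9/2, -9, 81/4, -243/5, 243/2, -2187/7, …
Change of var in L_f (x↦r) gives L₀.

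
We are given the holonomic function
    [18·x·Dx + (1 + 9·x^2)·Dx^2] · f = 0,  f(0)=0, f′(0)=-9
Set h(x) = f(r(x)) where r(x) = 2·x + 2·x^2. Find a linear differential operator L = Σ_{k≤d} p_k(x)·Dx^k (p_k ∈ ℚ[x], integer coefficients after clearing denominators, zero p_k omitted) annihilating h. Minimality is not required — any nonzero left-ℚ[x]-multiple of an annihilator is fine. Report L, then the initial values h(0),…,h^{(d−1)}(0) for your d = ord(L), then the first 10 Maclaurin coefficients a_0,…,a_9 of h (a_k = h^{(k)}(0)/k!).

f: a_k = 0, -9, 0, 27, 0, -729/5, 0, 6561/7, 0, -6561, …
Change of var in L_f (x↦r) gives L₀.
L = (-2 + 72·x + 288·x^2 + 432·x^3 + 216·x^4)·Dx + (1 + 2·x + 36·x^2 + 144·x^3 + 180·x^4 + 72·x^5)·Dx^2  (order 2).
h: a_k = 0, -18, -18, 216, 648, -20088/5, -23112, 513216/7, 793152, -863136, …
ICs: h(0) = 0, h′(0) = -18.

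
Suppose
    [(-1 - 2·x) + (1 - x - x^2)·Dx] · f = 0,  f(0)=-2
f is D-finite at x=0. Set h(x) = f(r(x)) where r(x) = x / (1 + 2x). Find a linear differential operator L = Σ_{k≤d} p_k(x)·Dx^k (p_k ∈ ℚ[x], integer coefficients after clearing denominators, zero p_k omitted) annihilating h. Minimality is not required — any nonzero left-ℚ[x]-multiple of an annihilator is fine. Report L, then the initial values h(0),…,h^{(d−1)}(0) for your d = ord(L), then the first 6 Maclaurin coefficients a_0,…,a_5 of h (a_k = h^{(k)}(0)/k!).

L = (-1 - 4·x) + (1 + 5·x + 7·x^2 + 2·x^3)·Dx  (order 1).
h: a_k = -2, -2, 0, 2, -6, 16, …
ICs: h(0) = -2.

f: a_k = -2, -2, -4, -6, -10, -16, …
Change of var in L_f (x↦r) gives L₀.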